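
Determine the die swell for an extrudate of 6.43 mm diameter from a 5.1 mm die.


Die swell ratio = D_extrudate / D_die
= 6.43 / 5.1
= 1.261

Die swell = 1.261


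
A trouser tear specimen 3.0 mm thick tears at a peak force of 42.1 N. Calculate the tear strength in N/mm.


Tear strength = force / thickness
= 42.1 / 3.0
= 14.03 N/mm

14.03 N/mm


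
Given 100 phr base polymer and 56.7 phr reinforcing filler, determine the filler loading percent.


Filler % = filler / (rubber + filler) * 100
= 56.7 / (100 + 56.7) * 100
= 56.7 / 156.7 * 100
= 36.18%

36.18%


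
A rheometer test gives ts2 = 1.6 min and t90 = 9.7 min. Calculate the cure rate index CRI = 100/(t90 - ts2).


CRI = 100 / (t90 - ts2)
= 100 / (9.7 - 1.6)
= 100 / 8.1
= 12.35 min^-1

12.35 min^-1


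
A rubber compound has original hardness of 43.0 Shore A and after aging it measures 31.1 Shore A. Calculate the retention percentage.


Retention = aged / original * 100
= 31.1 / 43.0 * 100
= 72.3%

72.3%


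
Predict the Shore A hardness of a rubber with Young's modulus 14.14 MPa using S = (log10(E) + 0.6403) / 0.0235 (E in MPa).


log10(E) = 0.0235*S - 0.6403  =>  S = (log10(E) + 0.6403) / 0.0235
log10(14.14) = 1.150449
S = (1.150449 + 0.6403) / 0.0235 = 1.790749 / 0.0235
S = 76.2

Shore A = 76.2


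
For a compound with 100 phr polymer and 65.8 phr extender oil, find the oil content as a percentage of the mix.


Oil % = oil / (100 + oil) * 100
= 65.8 / (100 + 65.8) * 100
= 65.8 / 165.8 * 100
= 39.69%

39.69%


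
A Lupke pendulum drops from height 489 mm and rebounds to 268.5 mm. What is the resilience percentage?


Resilience = h_rebound / h_drop * 100
= 268.5 / 489 * 100
= 54.9%

54.9%


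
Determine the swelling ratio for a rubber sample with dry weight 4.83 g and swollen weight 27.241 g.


Q = W_swollen / W_dry
Q = 27.241 / 4.83
Q = 5.64

Q = 5.64


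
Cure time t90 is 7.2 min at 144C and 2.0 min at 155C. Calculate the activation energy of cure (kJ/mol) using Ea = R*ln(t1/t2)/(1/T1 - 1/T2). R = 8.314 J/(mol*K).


T1 = 417.15 K, T2 = 428.15 K
1/T1 - 1/T2 = 6.1589e-05
ln(t1/t2) = ln(7.2/2.0) = 1.2809
Ea = 8.314 * 1.2809 / 6.1589e-05 = 172914.8261 J/mol
Ea = 172.91 kJ/mol

172.91 kJ/mol


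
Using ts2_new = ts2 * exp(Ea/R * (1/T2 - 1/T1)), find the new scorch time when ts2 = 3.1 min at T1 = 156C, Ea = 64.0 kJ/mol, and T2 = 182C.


Convert temperatures: T1 = 156 + 273.15 = 429.15 K, T2 = 182 + 273.15 = 455.15 K
ts2_new = 3.1 * exp(64000 / 8.314 * (1/455.15 - 1/429.15))
1/T2 - 1/T1 = -1.3311e-04
ts2_new = 1.11 min

1.11 min


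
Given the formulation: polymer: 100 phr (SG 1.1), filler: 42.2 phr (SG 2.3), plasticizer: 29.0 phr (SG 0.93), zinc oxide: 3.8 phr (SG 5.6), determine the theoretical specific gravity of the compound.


Sum of weights = 175.0
Volume contributions:
  polymer: 100/1.1 = 90.9091
  filler: 42.2/2.3 = 18.3478
  plasticizer: 29.0/0.93 = 31.1828
  zinc oxide: 3.8/5.6 = 0.6786
Sum of volumes = 141.1183
SG = 175.0 / 141.1183 = 1.24

SG = 1.24


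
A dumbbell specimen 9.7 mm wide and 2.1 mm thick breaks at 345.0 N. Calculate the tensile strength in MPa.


Area = width * thickness = 9.7 * 2.1 = 20.37 mm^2
TS = force / area = 345.0 / 20.37 = 16.94 MPa

16.94 MPa


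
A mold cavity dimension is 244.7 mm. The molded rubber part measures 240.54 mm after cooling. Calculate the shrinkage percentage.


Shrinkage = (mold - part) / mold * 100
= (244.7 - 240.54) / 244.7 * 100
= 4.16 / 244.7 * 100
= 1.7%

1.7%


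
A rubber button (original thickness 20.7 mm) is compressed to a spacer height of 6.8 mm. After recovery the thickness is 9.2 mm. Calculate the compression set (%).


CS = (t0 - recovered) / (t0 - ts) * 100
= (20.7 - 9.2) / (20.7 - 6.8) * 100
= 11.5 / 13.9 * 100
= 82.7%

82.7%


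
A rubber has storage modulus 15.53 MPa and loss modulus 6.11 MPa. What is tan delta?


tan delta = E'' / E'
= 6.11 / 15.53
= 0.3934

tan delta = 0.3934


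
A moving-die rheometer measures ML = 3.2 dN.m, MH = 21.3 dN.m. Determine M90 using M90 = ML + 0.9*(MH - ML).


M90 = ML + 0.9 * (MH - ML)
M90 = 3.2 + 0.9 * (21.3 - 3.2)
M90 = 3.2 + 0.9 * 18.1
M90 = 19.49 dN.m

19.49 dN.m


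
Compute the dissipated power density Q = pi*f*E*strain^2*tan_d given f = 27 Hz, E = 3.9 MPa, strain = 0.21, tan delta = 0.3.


Q = pi * f * E * strain^2 * tan_d
= pi * 27 * 3.9 * 0.21^2 * 0.3
= pi * 27 * 3.9 * 0.0441 * 0.3
= 4.3766

Q = 4.3766


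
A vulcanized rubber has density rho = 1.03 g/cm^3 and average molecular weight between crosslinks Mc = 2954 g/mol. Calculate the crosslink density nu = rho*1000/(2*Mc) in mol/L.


nu = rho * 1000 / (2 * Mc)
nu = 1.03 * 1000 / (2 * 2954)
nu = 1030.0 / 5908
nu = 0.1743 mol/L

0.1743 mol/L


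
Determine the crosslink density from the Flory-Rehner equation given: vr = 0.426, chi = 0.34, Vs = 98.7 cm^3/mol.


ln(1 - vr) = ln(1 - 0.426) = -0.5551
Numerator = -((-0.5551) + 0.426 + 0.34 * 0.426^2) = 0.0674
Denominator = 98.7 * (0.426^(1/3) - 0.426/2) = 53.2424
nu = 0.0674 / 53.2424 = 0.0013 mol/cm^3

0.0013 mol/cm^3


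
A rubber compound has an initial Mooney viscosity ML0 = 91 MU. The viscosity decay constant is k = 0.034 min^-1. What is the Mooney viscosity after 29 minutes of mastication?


ML = ML0 * exp(-k * t)
ML = 91 * exp(-0.034 * 29)
ML = 91 * 0.3731
ML = 33.95 MU

33.95 MU


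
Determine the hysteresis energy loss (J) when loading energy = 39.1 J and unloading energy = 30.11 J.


Hysteresis loss = loading - unloading
= 39.1 - 30.11
= 8.99 J

8.99 J


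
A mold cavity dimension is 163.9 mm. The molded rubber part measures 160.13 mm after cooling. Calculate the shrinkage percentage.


Shrinkage = (mold - part) / mold * 100
= (163.9 - 160.13) / 163.9 * 100
= 3.77 / 163.9 * 100
= 2.3%

2.3%


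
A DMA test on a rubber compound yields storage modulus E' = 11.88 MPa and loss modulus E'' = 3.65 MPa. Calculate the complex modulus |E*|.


|E*| = sqrt(E'^2 + E''^2)
= sqrt(11.88^2 + 3.65^2)
= sqrt(141.1344 + 13.3225)
= 12.428 MPa

12.428 MPa


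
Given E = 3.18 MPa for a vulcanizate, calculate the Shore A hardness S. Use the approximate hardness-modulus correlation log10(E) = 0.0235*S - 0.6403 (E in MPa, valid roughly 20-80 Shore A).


log10(E) = 0.0235*S - 0.6403  =>  S = (log10(E) + 0.6403) / 0.0235
log10(3.18) = 0.502427
S = (0.502427 + 0.6403) / 0.0235 = 1.142727 / 0.0235
S = 48.6

Shore A = 48.6


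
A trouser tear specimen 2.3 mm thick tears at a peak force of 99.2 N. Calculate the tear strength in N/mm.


Tear strength = force / thickness
= 99.2 / 2.3
= 43.13 N/mm

43.13 N/mm


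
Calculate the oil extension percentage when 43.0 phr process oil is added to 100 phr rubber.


Oil % = oil / (100 + oil) * 100
= 43.0 / (100 + 43.0) * 100
= 43.0 / 143.0 * 100
= 30.07%

30.07%


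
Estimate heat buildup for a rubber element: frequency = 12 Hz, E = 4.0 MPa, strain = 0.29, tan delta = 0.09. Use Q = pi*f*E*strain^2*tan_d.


Q = pi * f * E * strain^2 * tan_d
= pi * 12 * 4.0 * 0.29^2 * 0.09
= pi * 12 * 4.0 * 0.0841 * 0.09
= 1.1414

Q = 1.1414


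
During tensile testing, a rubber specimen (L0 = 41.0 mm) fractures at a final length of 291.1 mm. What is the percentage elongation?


Elongation = (Lf - L0) / L0 * 100
= (291.1 - 41.0) / 41.0 * 100
= 250.1 / 41.0 * 100
= 610.0%

610.0%


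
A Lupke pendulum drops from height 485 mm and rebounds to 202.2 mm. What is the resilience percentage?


Resilience = h_rebound / h_drop * 100
= 202.2 / 485 * 100
= 41.7%

41.7%


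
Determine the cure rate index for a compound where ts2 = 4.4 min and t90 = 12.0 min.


CRI = 100 / (t90 - ts2)
= 100 / (12.0 - 4.4)
= 100 / 7.6
= 13.16 min^-1

13.16 min^-1


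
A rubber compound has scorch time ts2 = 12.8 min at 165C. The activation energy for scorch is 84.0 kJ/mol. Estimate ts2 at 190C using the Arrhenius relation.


Convert temperatures: T1 = 165 + 273.15 = 438.15 K, T2 = 190 + 273.15 = 463.15 K
ts2_new = 12.8 * exp(84000 / 8.314 * (1/463.15 - 1/438.15))
1/T2 - 1/T1 = -1.2320e-04
ts2_new = 3.69 min

3.69 min


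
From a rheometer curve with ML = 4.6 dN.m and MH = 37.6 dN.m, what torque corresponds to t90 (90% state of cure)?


M90 = ML + 0.9 * (MH - ML)
M90 = 4.6 + 0.9 * (37.6 - 4.6)
M90 = 4.6 + 0.9 * 33.0
M90 = 34.3 dN.m

34.3 dN.m


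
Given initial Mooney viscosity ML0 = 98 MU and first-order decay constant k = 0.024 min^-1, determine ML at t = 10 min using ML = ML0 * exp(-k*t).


ML = ML0 * exp(-k * t)
ML = 98 * exp(-0.024 * 10)
ML = 98 * 0.7866
ML = 77.09 MU

77.09 MU


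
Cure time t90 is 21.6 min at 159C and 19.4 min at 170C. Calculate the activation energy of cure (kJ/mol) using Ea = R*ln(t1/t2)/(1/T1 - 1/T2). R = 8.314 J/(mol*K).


T1 = 432.15 K, T2 = 443.15 K
1/T1 - 1/T2 = 5.7439e-05
ln(t1/t2) = ln(21.6/19.4) = 0.1074
Ea = 8.314 * 0.1074 / 5.7439e-05 = 15548.5094 J/mol
Ea = 15.55 kJ/mol

15.55 kJ/mol


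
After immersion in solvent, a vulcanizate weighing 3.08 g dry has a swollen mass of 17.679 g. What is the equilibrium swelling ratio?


Q = W_swollen / W_dry
Q = 17.679 / 3.08
Q = 5.74

Q = 5.74


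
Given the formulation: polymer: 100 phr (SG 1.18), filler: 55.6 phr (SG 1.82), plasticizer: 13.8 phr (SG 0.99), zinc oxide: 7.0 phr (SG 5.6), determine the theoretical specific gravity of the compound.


Sum of weights = 176.4
Volume contributions:
  polymer: 100/1.18 = 84.7458
  filler: 55.6/1.82 = 30.5495
  plasticizer: 13.8/0.99 = 13.9394
  zinc oxide: 7.0/5.6 = 1.2500
Sum of volumes = 130.4846
SG = 176.4 / 130.4846 = 1.352

SG = 1.352


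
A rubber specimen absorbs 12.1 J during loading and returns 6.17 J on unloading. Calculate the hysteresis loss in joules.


Hysteresis loss = loading - unloading
= 12.1 - 6.17
= 5.93 J

5.93 J


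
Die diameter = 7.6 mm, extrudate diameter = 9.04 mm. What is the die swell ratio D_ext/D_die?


Die swell ratio = D_extrudate / D_die
= 9.04 / 7.6
= 1.189

Die swell = 1.189


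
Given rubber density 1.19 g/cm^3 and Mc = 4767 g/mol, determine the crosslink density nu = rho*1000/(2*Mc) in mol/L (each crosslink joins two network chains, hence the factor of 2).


nu = rho * 1000 / (2 * Mc)
nu = 1.19 * 1000 / (2 * 4767)
nu = 1190.0 / 9534
nu = 0.1248 mol/L

0.1248 mol/L


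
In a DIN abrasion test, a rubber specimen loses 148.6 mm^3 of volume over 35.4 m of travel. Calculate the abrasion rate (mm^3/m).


Rate = volume_loss / distance
= 148.6 / 35.4
= 4.198 mm^3/m

4.198 mm^3/m


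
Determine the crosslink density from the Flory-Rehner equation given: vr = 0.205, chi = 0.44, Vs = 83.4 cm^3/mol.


ln(1 - vr) = ln(1 - 0.205) = -0.2294
Numerator = -((-0.2294) + 0.205 + 0.44 * 0.205^2) = 0.0059
Denominator = 83.4 * (0.205^(1/3) - 0.205/2) = 40.6272
nu = 0.0059 / 40.6272 = 1.4577e-04 mol/cm^3

1.4577e-04 mol/cm^3


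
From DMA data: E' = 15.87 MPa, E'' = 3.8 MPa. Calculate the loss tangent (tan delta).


tan delta = E'' / E'
= 3.8 / 15.87
= 0.2394

tan delta = 0.2394


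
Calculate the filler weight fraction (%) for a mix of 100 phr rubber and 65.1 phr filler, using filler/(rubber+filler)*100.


Filler % = filler / (rubber + filler) * 100
= 65.1 / (100 + 65.1) * 100
= 65.1 / 165.1 * 100
= 39.43%

39.43%


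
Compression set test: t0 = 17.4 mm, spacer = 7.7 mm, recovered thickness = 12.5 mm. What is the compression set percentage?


CS = (t0 - recovered) / (t0 - ts) * 100
= (17.4 - 12.5) / (17.4 - 7.7) * 100
= 4.9 / 9.7 * 100
= 50.5%

50.5%


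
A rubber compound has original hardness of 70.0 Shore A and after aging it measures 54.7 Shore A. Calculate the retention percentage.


Retention = aged / original * 100
= 54.7 / 70.0 * 100
= 78.1%

78.1%


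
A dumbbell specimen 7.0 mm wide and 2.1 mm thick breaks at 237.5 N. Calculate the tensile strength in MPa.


Area = width * thickness = 7.0 * 2.1 = 14.7 mm^2
TS = force / area = 237.5 / 14.7 = 16.16 MPa

16.16 MPa


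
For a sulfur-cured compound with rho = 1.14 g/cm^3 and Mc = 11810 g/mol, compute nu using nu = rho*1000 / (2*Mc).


nu = rho * 1000 / (2 * Mc)
nu = 1.14 * 1000 / (2 * 11810)
nu = 1140.0 / 23620
nu = 0.0483 mol/L

0.0483 mol/L


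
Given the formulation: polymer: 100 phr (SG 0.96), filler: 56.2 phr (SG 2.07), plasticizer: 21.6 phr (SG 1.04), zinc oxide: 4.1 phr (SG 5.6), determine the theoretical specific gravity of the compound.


Sum of weights = 181.9
Volume contributions:
  polymer: 100/0.96 = 104.1667
  filler: 56.2/2.07 = 27.1498
  plasticizer: 21.6/1.04 = 20.7692
  zinc oxide: 4.1/5.6 = 0.7321
Sum of volumes = 152.8178
SG = 181.9 / 152.8178 = 1.19

SG = 1.19


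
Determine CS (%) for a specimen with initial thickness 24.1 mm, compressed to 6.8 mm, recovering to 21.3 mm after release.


CS = (t0 - recovered) / (t0 - ts) * 100
= (24.1 - 21.3) / (24.1 - 6.8) * 100
= 2.8 / 17.3 * 100
= 16.2%

16.2%


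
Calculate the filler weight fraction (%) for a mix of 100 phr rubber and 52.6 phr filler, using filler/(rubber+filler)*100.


Filler % = filler / (rubber + filler) * 100
= 52.6 / (100 + 52.6) * 100
= 52.6 / 152.6 * 100
= 34.47%

34.47%


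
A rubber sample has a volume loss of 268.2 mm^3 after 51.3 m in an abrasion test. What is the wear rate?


Rate = volume_loss / distance
= 268.2 / 51.3
= 5.228 mm^3/m

5.228 mm^3/m


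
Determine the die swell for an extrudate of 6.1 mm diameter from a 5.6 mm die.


Die swell ratio = D_extrudate / D_die
= 6.1 / 5.6
= 1.089

Die swell = 1.089


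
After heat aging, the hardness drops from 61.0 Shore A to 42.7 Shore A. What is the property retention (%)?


Retention = aged / original * 100
= 42.7 / 61.0 * 100
= 70.0%

70.0%


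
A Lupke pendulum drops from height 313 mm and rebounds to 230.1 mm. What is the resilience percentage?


Resilience = h_rebound / h_drop * 100
= 230.1 / 313 * 100
= 73.5%

73.5%


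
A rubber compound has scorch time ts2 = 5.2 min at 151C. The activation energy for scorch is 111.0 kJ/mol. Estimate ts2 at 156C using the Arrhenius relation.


Convert temperatures: T1 = 151 + 273.15 = 424.15 K, T2 = 156 + 273.15 = 429.15 K
ts2_new = 5.2 * exp(111000 / 8.314 * (1/429.15 - 1/424.15))
1/T2 - 1/T1 = -2.7469e-05
ts2_new = 3.6 min

3.6 min


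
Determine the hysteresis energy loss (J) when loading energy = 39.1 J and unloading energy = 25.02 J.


Hysteresis loss = loading - unloading
= 39.1 - 25.02
= 14.08 J

14.08 J


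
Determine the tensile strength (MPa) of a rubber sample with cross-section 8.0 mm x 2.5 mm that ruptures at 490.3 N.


Area = width * thickness = 8.0 * 2.5 = 20.0 mm^2
TS = force / area = 490.3 / 20.0 = 24.52 MPa

24.52 MPa


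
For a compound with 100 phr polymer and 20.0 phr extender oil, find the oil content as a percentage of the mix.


Oil % = oil / (100 + oil) * 100
= 20.0 / (100 + 20.0) * 100
= 20.0 / 120.0 * 100
= 16.67%

16.67%


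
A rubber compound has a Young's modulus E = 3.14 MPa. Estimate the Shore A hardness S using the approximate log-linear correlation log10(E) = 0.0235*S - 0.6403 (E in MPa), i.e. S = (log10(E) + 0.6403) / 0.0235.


log10(E) = 0.0235*S - 0.6403  =>  S = (log10(E) + 0.6403) / 0.0235
log10(3.14) = 0.496930
S = (0.496930 + 0.6403) / 0.0235 = 1.137230 / 0.0235
S = 48.4

Shore A = 48.4


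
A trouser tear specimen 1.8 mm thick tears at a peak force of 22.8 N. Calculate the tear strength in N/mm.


Tear strength = force / thickness
= 22.8 / 1.8
= 12.67 N/mm

12.67 N/mm


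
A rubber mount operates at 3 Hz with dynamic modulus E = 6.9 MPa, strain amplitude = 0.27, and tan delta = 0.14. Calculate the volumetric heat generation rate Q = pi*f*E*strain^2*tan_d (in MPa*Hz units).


Q = pi * f * E * strain^2 * tan_d
= pi * 3 * 6.9 * 0.27^2 * 0.14
= pi * 3 * 6.9 * 0.0729 * 0.14
= 0.6637

Q = 0.6637


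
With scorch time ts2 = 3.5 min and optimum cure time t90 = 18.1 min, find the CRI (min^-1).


CRI = 100 / (t90 - ts2)
= 100 / (18.1 - 3.5)
= 100 / 14.6
= 6.85 min^-1

6.85 min^-1


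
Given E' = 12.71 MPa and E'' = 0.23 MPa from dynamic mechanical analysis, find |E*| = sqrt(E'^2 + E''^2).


|E*| = sqrt(E'^2 + E''^2)
= sqrt(12.71^2 + 0.23^2)
= sqrt(161.5441 + 0.0529)
= 12.712 MPa

12.712 MPa


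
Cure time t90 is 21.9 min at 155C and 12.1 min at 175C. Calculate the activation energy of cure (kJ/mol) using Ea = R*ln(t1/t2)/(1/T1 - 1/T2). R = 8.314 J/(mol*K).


T1 = 428.15 K, T2 = 448.15 K
1/T1 - 1/T2 = 1.0423e-04
ln(t1/t2) = ln(21.9/12.1) = 0.5933
Ea = 8.314 * 0.5933 / 1.0423e-04 = 47321.6576 J/mol
Ea = 47.32 kJ/mol

47.32 kJ/mol


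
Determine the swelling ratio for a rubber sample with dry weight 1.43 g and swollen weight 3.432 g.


Q = W_swollen / W_dry
Q = 3.432 / 1.43
Q = 2.4

Q = 2.4


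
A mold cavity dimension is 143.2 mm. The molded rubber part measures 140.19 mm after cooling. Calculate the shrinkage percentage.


Shrinkage = (mold - part) / mold * 100
= (143.2 - 140.19) / 143.2 * 100
= 3.01 / 143.2 * 100
= 2.1%

2.1%


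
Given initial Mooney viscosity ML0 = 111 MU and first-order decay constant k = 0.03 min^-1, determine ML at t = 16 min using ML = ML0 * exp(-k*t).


ML = ML0 * exp(-k * t)
ML = 111 * exp(-0.03 * 16)
ML = 111 * 0.6188
ML = 68.68 MU

68.68 MU


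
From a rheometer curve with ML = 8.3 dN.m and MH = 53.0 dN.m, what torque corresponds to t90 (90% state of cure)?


M90 = ML + 0.9 * (MH - ML)
M90 = 8.3 + 0.9 * (53.0 - 8.3)
M90 = 8.3 + 0.9 * 44.7
M90 = 48.53 dN.m

48.53 dN.m


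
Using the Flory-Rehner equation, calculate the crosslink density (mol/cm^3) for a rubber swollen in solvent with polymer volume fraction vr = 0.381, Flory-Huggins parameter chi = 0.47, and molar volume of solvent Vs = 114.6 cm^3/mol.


ln(1 - vr) = ln(1 - 0.381) = -0.4797
Numerator = -((-0.4797) + 0.381 + 0.47 * 0.381^2) = 0.0304
Denominator = 114.6 * (0.381^(1/3) - 0.381/2) = 61.2480
nu = 0.0304 / 61.2480 = 4.9674e-04 mol/cm^3

4.9674e-04 mol/cm^3


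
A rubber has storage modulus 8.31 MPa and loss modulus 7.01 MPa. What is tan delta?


tan delta = E'' / E'
= 7.01 / 8.31
= 0.8436

tan delta = 0.8436


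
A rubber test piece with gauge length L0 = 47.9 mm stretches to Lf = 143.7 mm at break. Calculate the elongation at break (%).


Elongation = (Lf - L0) / L0 * 100
= (143.7 - 47.9) / 47.9 * 100
= 95.8 / 47.9 * 100
= 200.0%

200.0%


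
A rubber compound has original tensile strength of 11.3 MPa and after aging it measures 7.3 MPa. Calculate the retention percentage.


Retention = aged / original * 100
= 7.3 / 11.3 * 100
= 64.6%

64.6%


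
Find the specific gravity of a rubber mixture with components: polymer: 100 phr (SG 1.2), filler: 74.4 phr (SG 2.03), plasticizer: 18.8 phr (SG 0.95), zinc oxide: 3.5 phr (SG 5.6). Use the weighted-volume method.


Sum of weights = 196.7
Volume contributions:
  polymer: 100/1.2 = 83.3333
  filler: 74.4/2.03 = 36.6502
  plasticizer: 18.8/0.95 = 19.7895
  zinc oxide: 3.5/5.6 = 0.6250
Sum of volumes = 140.3981
SG = 196.7 / 140.3981 = 1.401

SG = 1.401


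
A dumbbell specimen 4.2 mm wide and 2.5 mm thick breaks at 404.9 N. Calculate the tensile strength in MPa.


Area = width * thickness = 4.2 * 2.5 = 10.5 mm^2
TS = force / area = 404.9 / 10.5 = 38.56 MPa

38.56 MPa


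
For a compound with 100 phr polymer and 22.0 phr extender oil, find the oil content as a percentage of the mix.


Oil % = oil / (100 + oil) * 100
= 22.0 / (100 + 22.0) * 100
= 22.0 / 122.0 * 100
= 18.03%

18.03%


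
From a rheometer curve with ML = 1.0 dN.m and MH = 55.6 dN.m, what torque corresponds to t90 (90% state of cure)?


M90 = ML + 0.9 * (MH - ML)
M90 = 1.0 + 0.9 * (55.6 - 1.0)
M90 = 1.0 + 0.9 * 54.6
M90 = 50.14 dN.m

50.14 dN.m


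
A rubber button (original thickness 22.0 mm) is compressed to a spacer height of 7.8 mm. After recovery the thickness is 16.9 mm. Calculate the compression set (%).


CS = (t0 - recovered) / (t0 - ts) * 100
= (22.0 - 16.9) / (22.0 - 7.8) * 100
= 5.1 / 14.2 * 100
= 35.9%

35.9%


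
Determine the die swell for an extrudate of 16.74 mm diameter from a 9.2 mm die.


Die swell ratio = D_extrudate / D_die
= 16.74 / 9.2
= 1.82

Die swell = 1.82


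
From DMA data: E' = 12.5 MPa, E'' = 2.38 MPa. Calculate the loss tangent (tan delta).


tan delta = E'' / E'
= 2.38 / 12.5
= 0.1904

tan delta = 0.1904


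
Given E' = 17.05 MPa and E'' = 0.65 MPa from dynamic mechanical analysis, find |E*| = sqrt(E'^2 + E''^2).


|E*| = sqrt(E'^2 + E''^2)
= sqrt(17.05^2 + 0.65^2)
= sqrt(290.7025 + 0.4225)
= 17.062 MPa

17.062 MPa


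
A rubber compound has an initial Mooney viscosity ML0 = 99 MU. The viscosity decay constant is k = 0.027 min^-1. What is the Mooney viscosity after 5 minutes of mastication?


ML = ML0 * exp(-k * t)
ML = 99 * exp(-0.027 * 5)
ML = 99 * 0.8737
ML = 86.5 MU

86.5 MU


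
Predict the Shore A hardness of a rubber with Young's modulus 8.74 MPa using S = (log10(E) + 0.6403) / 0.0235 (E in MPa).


log10(E) = 0.0235*S - 0.6403  =>  S = (log10(E) + 0.6403) / 0.0235
log10(8.74) = 0.941511
S = (0.941511 + 0.6403) / 0.0235 = 1.581811 / 0.0235
S = 67.3

Shore A = 67.3


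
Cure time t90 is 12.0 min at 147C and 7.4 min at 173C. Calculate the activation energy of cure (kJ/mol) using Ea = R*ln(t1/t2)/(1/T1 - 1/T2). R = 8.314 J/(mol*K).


T1 = 420.15 K, T2 = 446.15 K
1/T1 - 1/T2 = 1.3870e-04
ln(t1/t2) = ln(12.0/7.4) = 0.4834
Ea = 8.314 * 0.4834 / 1.3870e-04 = 28976.9402 J/mol
Ea = 28.98 kJ/mol

28.98 kJ/mol


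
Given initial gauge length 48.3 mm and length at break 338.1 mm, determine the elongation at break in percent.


Elongation = (Lf - L0) / L0 * 100
= (338.1 - 48.3) / 48.3 * 100
= 289.8 / 48.3 * 100
= 600.0%

600.0%


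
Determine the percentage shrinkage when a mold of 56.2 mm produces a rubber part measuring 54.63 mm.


Shrinkage = (mold - part) / mold * 100
= (56.2 - 54.63) / 56.2 * 100
= 1.57 / 56.2 * 100
= 2.79%

2.79%


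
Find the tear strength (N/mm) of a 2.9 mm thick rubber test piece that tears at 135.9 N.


Tear strength = force / thickness
= 135.9 / 2.9
= 46.86 N/mm

46.86 N/mm


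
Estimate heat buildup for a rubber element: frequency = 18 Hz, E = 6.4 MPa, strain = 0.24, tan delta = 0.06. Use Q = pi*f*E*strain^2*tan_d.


Q = pi * f * E * strain^2 * tan_d
= pi * 18 * 6.4 * 0.24^2 * 0.06
= pi * 18 * 6.4 * 0.0576 * 0.06
= 1.2508

Q = 1.2508


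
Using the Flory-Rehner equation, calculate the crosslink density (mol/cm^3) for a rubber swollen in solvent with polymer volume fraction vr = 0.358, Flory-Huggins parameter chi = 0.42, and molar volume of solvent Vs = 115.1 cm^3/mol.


ln(1 - vr) = ln(1 - 0.358) = -0.4432
Numerator = -((-0.4432) + 0.358 + 0.42 * 0.358^2) = 0.0313
Denominator = 115.1 * (0.358^(1/3) - 0.358/2) = 61.1249
nu = 0.0313 / 61.1249 = 5.1269e-04 mol/cm^3

5.1269e-04 mol/cm^3


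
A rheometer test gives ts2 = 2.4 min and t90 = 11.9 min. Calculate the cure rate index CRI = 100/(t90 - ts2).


CRI = 100 / (t90 - ts2)
= 100 / (11.9 - 2.4)
= 100 / 9.5
= 10.53 min^-1

10.53 min^-1


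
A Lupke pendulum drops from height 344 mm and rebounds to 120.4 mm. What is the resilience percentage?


Resilience = h_rebound / h_drop * 100
= 120.4 / 344 * 100
= 35.0%

35.0%


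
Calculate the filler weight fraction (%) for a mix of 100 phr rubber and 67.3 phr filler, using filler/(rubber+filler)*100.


Filler % = filler / (rubber + filler) * 100
= 67.3 / (100 + 67.3) * 100
= 67.3 / 167.3 * 100
= 40.23%

40.23%


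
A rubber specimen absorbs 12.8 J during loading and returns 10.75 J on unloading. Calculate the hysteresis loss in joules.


Hysteresis loss = loading - unloading
= 12.8 - 10.75
= 2.05 J

2.05 J


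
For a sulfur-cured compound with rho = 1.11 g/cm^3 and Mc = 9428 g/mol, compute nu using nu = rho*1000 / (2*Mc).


nu = rho * 1000 / (2 * Mc)
nu = 1.11 * 1000 / (2 * 9428)
nu = 1110.0 / 18856
nu = 0.0589 mol/L

0.0589 mol/L


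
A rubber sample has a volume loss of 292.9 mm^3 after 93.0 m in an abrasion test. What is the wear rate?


Rate = volume_loss / distance
= 292.9 / 93.0
= 3.149 mm^3/m

3.149 mm^3/m


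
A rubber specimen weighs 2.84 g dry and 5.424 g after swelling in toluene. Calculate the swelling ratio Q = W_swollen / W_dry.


Q = W_swollen / W_dry
Q = 5.424 / 2.84
Q = 1.91

Q = 1.91


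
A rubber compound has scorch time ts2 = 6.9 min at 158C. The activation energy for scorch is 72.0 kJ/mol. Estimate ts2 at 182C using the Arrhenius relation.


Convert temperatures: T1 = 158 + 273.15 = 431.15 K, T2 = 182 + 273.15 = 455.15 K
ts2_new = 6.9 * exp(72000 / 8.314 * (1/455.15 - 1/431.15))
1/T2 - 1/T1 = -1.2230e-04
ts2_new = 2.39 min

2.39 min


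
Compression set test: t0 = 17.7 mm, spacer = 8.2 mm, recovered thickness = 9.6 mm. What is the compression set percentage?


CS = (t0 - recovered) / (t0 - ts) * 100
= (17.7 - 9.6) / (17.7 - 8.2) * 100
= 8.1 / 9.5 * 100
= 85.3%

85.3%


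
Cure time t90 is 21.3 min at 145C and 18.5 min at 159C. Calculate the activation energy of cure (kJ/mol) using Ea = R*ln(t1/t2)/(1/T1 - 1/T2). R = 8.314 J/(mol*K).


T1 = 418.15 K, T2 = 432.15 K
1/T1 - 1/T2 = 7.7475e-05
ln(t1/t2) = ln(21.3/18.5) = 0.1409
Ea = 8.314 * 0.1409 / 7.7475e-05 = 15124.1715 J/mol
Ea = 15.12 kJ/mol

15.12 kJ/mol


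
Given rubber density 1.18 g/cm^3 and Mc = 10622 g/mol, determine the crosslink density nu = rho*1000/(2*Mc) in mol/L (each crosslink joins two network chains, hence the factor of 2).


nu = rho * 1000 / (2 * Mc)
nu = 1.18 * 1000 / (2 * 10622)
nu = 1180.0 / 21244
nu = 0.0555 mol/L

0.0555 mol/L


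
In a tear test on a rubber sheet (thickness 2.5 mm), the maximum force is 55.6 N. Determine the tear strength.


Tear strength = force / thickness
= 55.6 / 2.5
= 22.24 N/mm

22.24 N/mm


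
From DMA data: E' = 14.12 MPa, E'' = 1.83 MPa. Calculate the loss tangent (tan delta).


tan delta = E'' / E'
= 1.83 / 14.12
= 0.1296

tan delta = 0.1296


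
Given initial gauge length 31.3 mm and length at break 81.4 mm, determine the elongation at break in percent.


Elongation = (Lf - L0) / L0 * 100
= (81.4 - 31.3) / 31.3 * 100
= 50.1 / 31.3 * 100
= 160.1%

160.1%


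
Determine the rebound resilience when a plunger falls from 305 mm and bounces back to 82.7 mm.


Resilience = h_rebound / h_drop * 100
= 82.7 / 305 * 100
= 27.1%

27.1%


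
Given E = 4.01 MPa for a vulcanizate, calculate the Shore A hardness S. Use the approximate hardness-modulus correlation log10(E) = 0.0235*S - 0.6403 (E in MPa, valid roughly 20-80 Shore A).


log10(E) = 0.0235*S - 0.6403  =>  S = (log10(E) + 0.6403) / 0.0235
log10(4.01) = 0.603144
S = (0.603144 + 0.6403) / 0.0235 = 1.243444 / 0.0235
S = 52.9

Shore A = 52.9


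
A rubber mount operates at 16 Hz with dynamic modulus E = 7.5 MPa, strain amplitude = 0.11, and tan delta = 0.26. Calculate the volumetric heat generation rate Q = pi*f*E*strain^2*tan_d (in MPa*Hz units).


Q = pi * f * E * strain^2 * tan_d
= pi * 16 * 7.5 * 0.11^2 * 0.26
= pi * 16 * 7.5 * 0.0121 * 0.26
= 1.1860

Q = 1.1860


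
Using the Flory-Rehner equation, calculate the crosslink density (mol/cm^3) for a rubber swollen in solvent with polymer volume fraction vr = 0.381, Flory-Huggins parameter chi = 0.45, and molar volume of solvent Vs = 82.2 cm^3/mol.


ln(1 - vr) = ln(1 - 0.381) = -0.4797
Numerator = -((-0.4797) + 0.381 + 0.45 * 0.381^2) = 0.0333
Denominator = 82.2 * (0.381^(1/3) - 0.381/2) = 43.9318
nu = 0.0333 / 43.9318 = 7.5862e-04 mol/cm^3

7.5862e-04 mol/cm^3


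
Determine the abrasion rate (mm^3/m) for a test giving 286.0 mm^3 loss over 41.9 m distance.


Rate = volume_loss / distance
= 286.0 / 41.9
= 6.826 mm^3/m

6.826 mm^3/m


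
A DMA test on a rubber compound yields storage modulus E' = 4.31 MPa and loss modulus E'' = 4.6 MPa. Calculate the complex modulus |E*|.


|E*| = sqrt(E'^2 + E''^2)
= sqrt(4.31^2 + 4.6^2)
= sqrt(18.5761 + 21.1600)
= 6.304 MPa

6.304 MPa


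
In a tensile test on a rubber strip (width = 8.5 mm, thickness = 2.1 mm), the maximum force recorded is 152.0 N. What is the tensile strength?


Area = width * thickness = 8.5 * 2.1 = 17.85 mm^2
TS = force / area = 152.0 / 17.85 = 8.52 MPa

8.52 MPa


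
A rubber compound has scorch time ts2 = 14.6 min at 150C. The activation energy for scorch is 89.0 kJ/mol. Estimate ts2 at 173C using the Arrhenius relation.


Convert temperatures: T1 = 150 + 273.15 = 423.15 K, T2 = 173 + 273.15 = 446.15 K
ts2_new = 14.6 * exp(89000 / 8.314 * (1/446.15 - 1/423.15))
1/T2 - 1/T1 = -1.2183e-04
ts2_new = 3.96 min

3.96 min


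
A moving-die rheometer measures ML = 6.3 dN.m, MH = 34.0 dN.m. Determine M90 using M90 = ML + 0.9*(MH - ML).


M90 = ML + 0.9 * (MH - ML)
M90 = 6.3 + 0.9 * (34.0 - 6.3)
M90 = 6.3 + 0.9 * 27.7
M90 = 31.23 dN.m

31.23 dN.m


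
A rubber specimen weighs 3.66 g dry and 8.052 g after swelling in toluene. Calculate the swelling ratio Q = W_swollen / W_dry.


Q = W_swollen / W_dry
Q = 8.052 / 3.66
Q = 2.2

Q = 2.2


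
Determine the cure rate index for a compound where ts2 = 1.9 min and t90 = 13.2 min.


CRI = 100 / (t90 - ts2)
= 100 / (13.2 - 1.9)
= 100 / 11.3
= 8.85 min^-1

8.85 min^-1


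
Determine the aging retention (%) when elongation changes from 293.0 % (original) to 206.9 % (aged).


Retention = aged / original * 100
= 206.9 / 293.0 * 100
= 70.6%

70.6%


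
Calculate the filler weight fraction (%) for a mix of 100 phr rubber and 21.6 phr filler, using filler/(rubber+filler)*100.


Filler % = filler / (rubber + filler) * 100
= 21.6 / (100 + 21.6) * 100
= 21.6 / 121.6 * 100
= 17.76%

17.76%


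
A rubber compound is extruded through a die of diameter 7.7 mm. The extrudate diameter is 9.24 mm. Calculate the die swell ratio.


Die swell ratio = D_extrudate / D_die
= 9.24 / 7.7
= 1.2

Die swell = 1.2


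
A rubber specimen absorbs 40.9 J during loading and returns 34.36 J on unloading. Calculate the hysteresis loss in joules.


Hysteresis loss = loading - unloading
= 40.9 - 34.36
= 6.54 J

6.54 J


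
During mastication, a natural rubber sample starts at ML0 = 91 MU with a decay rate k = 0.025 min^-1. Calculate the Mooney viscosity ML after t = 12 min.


ML = ML0 * exp(-k * t)
ML = 91 * exp(-0.025 * 12)
ML = 91 * 0.7408
ML = 67.41 MU

67.41 MU


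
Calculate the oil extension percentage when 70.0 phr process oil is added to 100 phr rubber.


Oil % = oil / (100 + oil) * 100
= 70.0 / (100 + 70.0) * 100
= 70.0 / 170.0 * 100
= 41.18%

41.18%


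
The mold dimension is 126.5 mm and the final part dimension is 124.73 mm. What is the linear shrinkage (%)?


Shrinkage = (mold - part) / mold * 100
= (126.5 - 124.73) / 126.5 * 100
= 1.77 / 126.5 * 100
= 1.4%

1.4%


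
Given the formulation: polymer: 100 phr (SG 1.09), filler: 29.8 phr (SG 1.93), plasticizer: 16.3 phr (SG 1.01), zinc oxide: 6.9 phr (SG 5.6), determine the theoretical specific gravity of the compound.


Sum of weights = 153.0
Volume contributions:
  polymer: 100/1.09 = 91.7431
  filler: 29.8/1.93 = 15.4404
  plasticizer: 16.3/1.01 = 16.1386
  zinc oxide: 6.9/5.6 = 1.2321
Sum of volumes = 124.5543
SG = 153.0 / 124.5543 = 1.228

SG = 1.228


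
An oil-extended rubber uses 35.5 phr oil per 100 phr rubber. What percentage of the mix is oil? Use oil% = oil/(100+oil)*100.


Oil % = oil / (100 + oil) * 100
= 35.5 / (100 + 35.5) * 100
= 35.5 / 135.5 * 100
= 26.2%

26.2%


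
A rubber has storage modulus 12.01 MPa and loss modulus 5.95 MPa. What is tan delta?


tan delta = E'' / E'
= 5.95 / 12.01
= 0.4954

tan delta = 0.4954


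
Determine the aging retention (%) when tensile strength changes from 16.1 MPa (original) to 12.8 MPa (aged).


Retention = aged / original * 100
= 12.8 / 16.1 * 100
= 79.5%

79.5%


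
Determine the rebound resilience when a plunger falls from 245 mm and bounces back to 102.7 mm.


Resilience = h_rebound / h_drop * 100
= 102.7 / 245 * 100
= 41.9%

41.9%


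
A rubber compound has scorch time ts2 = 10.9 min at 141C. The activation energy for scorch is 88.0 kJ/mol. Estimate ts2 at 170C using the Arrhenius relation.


Convert temperatures: T1 = 141 + 273.15 = 414.15 K, T2 = 170 + 273.15 = 443.15 K
ts2_new = 10.9 * exp(88000 / 8.314 * (1/443.15 - 1/414.15))
1/T2 - 1/T1 = -1.5801e-04
ts2_new = 2.05 min

2.05 min


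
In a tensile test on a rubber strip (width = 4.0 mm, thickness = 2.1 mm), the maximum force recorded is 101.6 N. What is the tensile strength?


Area = width * thickness = 4.0 * 2.1 = 8.4 mm^2
TS = force / area = 101.6 / 8.4 = 12.1 MPa

12.1 MPa


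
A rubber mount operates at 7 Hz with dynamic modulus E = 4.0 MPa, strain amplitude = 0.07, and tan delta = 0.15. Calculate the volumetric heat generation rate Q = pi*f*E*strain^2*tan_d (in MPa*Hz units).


Q = pi * f * E * strain^2 * tan_d
= pi * 7 * 4.0 * 0.07^2 * 0.15
= pi * 7 * 4.0 * 0.0049 * 0.15
= 0.0647

Q = 0.0647


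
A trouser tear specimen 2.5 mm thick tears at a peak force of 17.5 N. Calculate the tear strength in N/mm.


Tear strength = force / thickness
= 17.5 / 2.5
= 7.0 N/mm

7.0 N/mm


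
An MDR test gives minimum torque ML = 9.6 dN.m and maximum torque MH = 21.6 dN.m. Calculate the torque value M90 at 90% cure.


M90 = ML + 0.9 * (MH - ML)
M90 = 9.6 + 0.9 * (21.6 - 9.6)
M90 = 9.6 + 0.9 * 12.0
M90 = 20.4 dN.m

20.4 dN.m


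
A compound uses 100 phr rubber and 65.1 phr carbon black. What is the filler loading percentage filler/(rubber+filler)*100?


Filler % = filler / (rubber + filler) * 100
= 65.1 / (100 + 65.1) * 100
= 65.1 / 165.1 * 100
= 39.43%

39.43%


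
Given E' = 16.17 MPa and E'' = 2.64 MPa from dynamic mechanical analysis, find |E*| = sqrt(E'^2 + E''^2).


|E*| = sqrt(E'^2 + E''^2)
= sqrt(16.17^2 + 2.64^2)
= sqrt(261.4689 + 6.9696)
= 16.384 MPa

16.384 MPa


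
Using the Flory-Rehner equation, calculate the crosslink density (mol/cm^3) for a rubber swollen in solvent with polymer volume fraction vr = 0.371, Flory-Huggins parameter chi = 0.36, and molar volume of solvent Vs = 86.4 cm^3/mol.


ln(1 - vr) = ln(1 - 0.371) = -0.4636
Numerator = -((-0.4636) + 0.371 + 0.36 * 0.371^2) = 0.0431
Denominator = 86.4 * (0.371^(1/3) - 0.371/2) = 46.0557
nu = 0.0431 / 46.0557 = 9.3524e-04 mol/cm^3

9.3524e-04 mol/cm^3


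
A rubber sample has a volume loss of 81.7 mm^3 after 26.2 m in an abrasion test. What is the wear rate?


Rate = volume_loss / distance
= 81.7 / 26.2
= 3.118 mm^3/m

3.118 mm^3/m


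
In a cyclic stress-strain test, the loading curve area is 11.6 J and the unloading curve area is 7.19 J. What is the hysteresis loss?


Hysteresis loss = loading - unloading
= 11.6 - 7.19
= 4.41 J

4.41 J


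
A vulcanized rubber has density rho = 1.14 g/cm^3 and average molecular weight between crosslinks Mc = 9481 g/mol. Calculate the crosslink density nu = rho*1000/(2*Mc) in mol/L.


nu = rho * 1000 / (2 * Mc)
nu = 1.14 * 1000 / (2 * 9481)
nu = 1140.0 / 18962
nu = 0.0601 mol/L

0.0601 mol/L


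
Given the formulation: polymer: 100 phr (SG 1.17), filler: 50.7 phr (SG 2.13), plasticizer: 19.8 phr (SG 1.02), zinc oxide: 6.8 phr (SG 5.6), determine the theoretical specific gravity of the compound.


Sum of weights = 177.3
Volume contributions:
  polymer: 100/1.17 = 85.4701
  filler: 50.7/2.13 = 23.8028
  plasticizer: 19.8/1.02 = 19.4118
  zinc oxide: 6.8/5.6 = 1.2143
Sum of volumes = 129.8990
SG = 177.3 / 129.8990 = 1.365

SG = 1.365


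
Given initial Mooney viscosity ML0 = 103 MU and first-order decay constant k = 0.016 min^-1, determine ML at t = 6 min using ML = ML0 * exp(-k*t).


ML = ML0 * exp(-k * t)
ML = 103 * exp(-0.016 * 6)
ML = 103 * 0.9085
ML = 93.57 MU

93.57 MU


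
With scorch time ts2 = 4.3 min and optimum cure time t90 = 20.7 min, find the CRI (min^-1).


CRI = 100 / (t90 - ts2)
= 100 / (20.7 - 4.3)
= 100 / 16.4
= 6.1 min^-1

6.1 min^-1


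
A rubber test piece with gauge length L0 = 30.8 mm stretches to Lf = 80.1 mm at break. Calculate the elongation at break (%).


Elongation = (Lf - L0) / L0 * 100
= (80.1 - 30.8) / 30.8 * 100
= 49.3 / 30.8 * 100
= 160.1%

160.1%


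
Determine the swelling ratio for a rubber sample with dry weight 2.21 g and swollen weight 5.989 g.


Q = W_swollen / W_dry
Q = 5.989 / 2.21
Q = 2.71

Q = 2.71


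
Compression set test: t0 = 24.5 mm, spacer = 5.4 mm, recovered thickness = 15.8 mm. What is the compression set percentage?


CS = (t0 - recovered) / (t0 - ts) * 100
= (24.5 - 15.8) / (24.5 - 5.4) * 100
= 8.7 / 19.1 * 100
= 45.5%

45.5%


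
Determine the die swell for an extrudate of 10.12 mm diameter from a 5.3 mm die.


Die swell ratio = D_extrudate / D_die
= 10.12 / 5.3
= 1.909

Die swell = 1.909


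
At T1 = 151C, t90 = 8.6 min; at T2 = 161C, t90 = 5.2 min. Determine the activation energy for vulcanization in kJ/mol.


T1 = 424.15 K, T2 = 434.15 K
1/T1 - 1/T2 = 5.4305e-05
ln(t1/t2) = ln(8.6/5.2) = 0.5031
Ea = 8.314 * 0.5031 / 5.4305e-05 = 77024.1124 J/mol
Ea = 77.02 kJ/mol

77.02 kJ/mol


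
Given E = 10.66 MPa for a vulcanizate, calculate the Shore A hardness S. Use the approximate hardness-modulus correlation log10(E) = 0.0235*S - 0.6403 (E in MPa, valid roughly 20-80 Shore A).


log10(E) = 0.0235*S - 0.6403  =>  S = (log10(E) + 0.6403) / 0.0235
log10(10.66) = 1.027757
S = (1.027757 + 0.6403) / 0.0235 = 1.668057 / 0.0235
S = 71.0

Shore A = 71.0


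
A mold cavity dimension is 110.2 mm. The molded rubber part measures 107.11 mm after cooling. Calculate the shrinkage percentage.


Shrinkage = (mold - part) / mold * 100
= (110.2 - 107.11) / 110.2 * 100
= 3.09 / 110.2 * 100
= 2.8%

2.8%


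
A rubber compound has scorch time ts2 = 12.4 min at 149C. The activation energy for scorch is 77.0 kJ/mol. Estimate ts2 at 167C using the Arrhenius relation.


Convert temperatures: T1 = 149 + 273.15 = 422.15 K, T2 = 167 + 273.15 = 440.15 K
ts2_new = 12.4 * exp(77000 / 8.314 * (1/440.15 - 1/422.15))
1/T2 - 1/T1 = -9.6874e-05
ts2_new = 5.06 min

5.06 min


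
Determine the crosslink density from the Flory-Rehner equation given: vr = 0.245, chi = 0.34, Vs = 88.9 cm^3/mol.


ln(1 - vr) = ln(1 - 0.245) = -0.2810
Numerator = -((-0.2810) + 0.245 + 0.34 * 0.245^2) = 0.0156
Denominator = 88.9 * (0.245^(1/3) - 0.245/2) = 44.7374
nu = 0.0156 / 44.7374 = 3.4935e-04 mol/cm^3

3.4935e-04 mol/cm^3


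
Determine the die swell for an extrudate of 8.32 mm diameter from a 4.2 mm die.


Die swell ratio = D_extrudate / D_die
= 8.32 / 4.2
= 1.981

Die swell = 1.981


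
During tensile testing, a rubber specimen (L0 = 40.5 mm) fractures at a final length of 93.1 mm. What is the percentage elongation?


Elongation = (Lf - L0) / L0 * 100
= (93.1 - 40.5) / 40.5 * 100
= 52.6 / 40.5 * 100
= 129.9%

129.9%


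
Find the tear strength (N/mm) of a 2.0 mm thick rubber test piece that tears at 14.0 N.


Tear strength = force / thickness
= 14.0 / 2.0
= 7.0 N/mm

7.0 N/mm


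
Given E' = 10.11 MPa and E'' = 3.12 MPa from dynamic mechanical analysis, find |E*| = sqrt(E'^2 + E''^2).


|E*| = sqrt(E'^2 + E''^2)
= sqrt(10.11^2 + 3.12^2)
= sqrt(102.2121 + 9.7344)
= 10.58 MPa

10.58 MPa


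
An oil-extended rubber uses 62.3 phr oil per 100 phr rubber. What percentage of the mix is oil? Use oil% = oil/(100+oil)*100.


Oil % = oil / (100 + oil) * 100
= 62.3 / (100 + 62.3) * 100
= 62.3 / 162.3 * 100
= 38.39%

38.39%


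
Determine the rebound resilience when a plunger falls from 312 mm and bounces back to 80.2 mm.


Resilience = h_rebound / h_drop * 100
= 80.2 / 312 * 100
= 25.7%

25.7%


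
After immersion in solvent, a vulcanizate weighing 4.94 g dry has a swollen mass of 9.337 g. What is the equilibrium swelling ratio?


Q = W_swollen / W_dry
Q = 9.337 / 4.94
Q = 1.89

Q = 1.89


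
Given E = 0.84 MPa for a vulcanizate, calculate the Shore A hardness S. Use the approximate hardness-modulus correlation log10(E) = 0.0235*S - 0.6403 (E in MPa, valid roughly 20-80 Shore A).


log10(E) = 0.0235*S - 0.6403  =>  S = (log10(E) + 0.6403) / 0.0235
log10(0.84) = -0.075721
S = (-0.075721 + 0.6403) / 0.0235 = 0.564579 / 0.0235
S = 24.0

Shore A = 24.0
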